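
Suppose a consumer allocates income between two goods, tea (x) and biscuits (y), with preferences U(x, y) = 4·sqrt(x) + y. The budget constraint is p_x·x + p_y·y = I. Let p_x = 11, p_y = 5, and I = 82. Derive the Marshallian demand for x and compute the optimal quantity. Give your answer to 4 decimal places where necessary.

x* = 0.8264

MU_x = 2/√x, MU_y = 1. Tangency: 2/√x = p_x/p_y.
Thus x* = (2·p_y/p_x)² — independent of I — with the rest of income spent on y.
Plugging in: x* = (2·5/11)² = 0.8264.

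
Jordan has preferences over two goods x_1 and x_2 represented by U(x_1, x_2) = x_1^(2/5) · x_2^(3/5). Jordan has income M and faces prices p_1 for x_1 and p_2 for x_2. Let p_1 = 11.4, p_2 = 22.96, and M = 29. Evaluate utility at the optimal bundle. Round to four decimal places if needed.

Tangency: MRS = (2/3)·x_2/x_1 = p_1/p_2.
So 0.4·p_2·x_2 = 0.6·p_1·x_1; combined with the budget, a share 0.4 of income goes to x_1.
Demand: x_1*(p_1,p_2,M) = 0.4·M/p_1 and x_2* = 0.6·M/p_2.
At p_1=11.4, p_2=22.96, M=29: x_1* = 0.4·29/11.4 = 1.0175, x_2* = 0.7578.
Utility at the optimum: U(1.0175, 0.7578) = 0.8526.

V = 0.8526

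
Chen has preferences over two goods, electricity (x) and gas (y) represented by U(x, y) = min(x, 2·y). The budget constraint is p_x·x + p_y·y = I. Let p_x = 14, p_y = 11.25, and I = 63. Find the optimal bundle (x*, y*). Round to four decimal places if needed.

Demand: x*(p_x,p_y,I) = 2·I/(2·p_x + p_y), y* = I/(2·p_x + p_y).
Here 2·14 + 11.25 = 39.25, giving x* = 3.2102 and y* = 1.6051.

x* = 3.2102, y* = 1.6051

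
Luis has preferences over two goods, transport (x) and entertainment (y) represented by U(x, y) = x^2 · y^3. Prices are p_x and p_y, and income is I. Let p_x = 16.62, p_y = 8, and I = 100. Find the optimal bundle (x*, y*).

x* = 2.4067, y* = 7.5

Tangency: MRS = (2/3)·y/x = p_x/p_y.
So 2·p_y·y = 3·p_x·x; combined with the budget, a share 0.4 of income goes to x.
Demand: x*(p_x,p_y,I) = 0.4·I/p_x and y* = 0.6·I/p_y.
At p_x=16.62, p_y=8, I=100: x* = 0.4·100/16.62 = 2.4067, y* = 7.5.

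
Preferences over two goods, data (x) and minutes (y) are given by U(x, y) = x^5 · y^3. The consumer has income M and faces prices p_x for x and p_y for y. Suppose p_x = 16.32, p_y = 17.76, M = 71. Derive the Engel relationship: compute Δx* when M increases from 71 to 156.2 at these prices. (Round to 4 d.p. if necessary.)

Δx* = 3.2629

MU_x/MU_y = (5·y)/(3·x); tangency sets this equal to p_x/p_y.
So 5·p_y·y = 3·p_x·x; combined with the budget, a share 0.625 of income goes to x.
Demand: x*(p_x,p_y,M) = 0.625·M/p_x and y* = 0.375·M/p_y.
At p_x=16.32, p_y=17.76, M=71: x* = 0.625·71/16.32 = 2.7191.
At M' = 156.2: x* = 5.9819. Change: 5.9819 − 2.7191 = 3.2629.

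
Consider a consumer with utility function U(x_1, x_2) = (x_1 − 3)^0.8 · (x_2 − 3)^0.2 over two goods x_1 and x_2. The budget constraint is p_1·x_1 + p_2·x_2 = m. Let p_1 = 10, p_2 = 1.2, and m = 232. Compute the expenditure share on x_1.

This is Cobb-Douglas in (x_1−3, x_2−3): tangency gives 0.8·p_2·(x_2−3) = 0.2·p_1·(x_1−3).
Substituting into the budget: x_1* = 3 + 0.8·(m − 3·p_1 − 3·p_2)/p_1, and x_2* = 3 + 0.2·(…)/p_2.
Discretionary income = 232 − 3·10 − 3·1.2 = 198.4; x_1* = 3 + 0.8·198.4/10 = 18.872; x_2* = 3 + 0.2·198.4/1.2 = 36.0667.
Expenditure on x_1: 10·18.872 = 188.72; share = 0.8134.

share on x_1 = 0.8134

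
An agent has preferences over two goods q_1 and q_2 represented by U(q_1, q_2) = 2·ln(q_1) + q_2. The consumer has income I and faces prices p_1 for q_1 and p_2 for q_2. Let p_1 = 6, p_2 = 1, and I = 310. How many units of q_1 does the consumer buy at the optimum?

q_1* = 0.3333

MU_q_1 = 2/q_1, MU_q_2 = 1. Tangency: 2/q_1 = p_1/p_2.
So q_1*(p_1,p_2) = 2·p_2/p_1, independent of income; and q_2* = (I − 2·p_2)/p_2.
At the given prices: q_1* = 2·1/6 = 0.3333.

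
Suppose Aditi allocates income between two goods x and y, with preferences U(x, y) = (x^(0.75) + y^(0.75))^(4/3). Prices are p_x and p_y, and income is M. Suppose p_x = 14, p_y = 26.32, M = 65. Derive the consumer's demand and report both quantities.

x* = 4.0355, y* = 0.323

From the CES first-order condition, (y/x)^(0.25) = p_x/p_y.
Hence y/x = (p_x/p_y)^(1/(0.25)), i.e. raised to the 4 power.
With the ratio pinned down, the budget gives x* = M/(p_x + p_y·(y/x)) and y* = (y/x)·x*.
Numerically y/x = 0.080051, so x* = 65/(14 + 26.32·0.080051) = 4.0355 and y* = 0.080051·4.0355 = 0.323.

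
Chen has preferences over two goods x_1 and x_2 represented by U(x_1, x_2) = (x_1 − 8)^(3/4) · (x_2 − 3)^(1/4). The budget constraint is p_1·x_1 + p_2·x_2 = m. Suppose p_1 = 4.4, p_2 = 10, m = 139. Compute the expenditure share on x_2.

Discretionary income = 139 − 8·4.4 − 3·10 = 73.8; x_1* = 8 + 0.75·73.8/4.4 = 20.5795; x_2* = 3 + 0.25·73.8/10 = 4.845.
Expenditure on x_2: 10·4.845 = 48.45; share = 0.3486.

share on x_2 = 0.3486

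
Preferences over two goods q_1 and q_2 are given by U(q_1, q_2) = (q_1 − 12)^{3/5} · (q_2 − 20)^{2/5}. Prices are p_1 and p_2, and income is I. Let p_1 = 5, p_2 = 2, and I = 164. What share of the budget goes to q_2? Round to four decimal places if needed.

MRS = (3/2)·(q_2−20)/(q_1−12). Tangency with p_1/p_2 gives q_2−20 = (2/3)·(p_1/p_2)·(q_1−12).
After buying the subsistence bundle (12, 20), a share 0.6 of the remaining income goes to q_1: q_1* = 12 + 0.6·(I − 12p_1 − 20p_2)/p_1.
Discretionary income = 164 − 12·5 − 20·2 = 64; q_1* = 12 + 0.6·64/5 = 19.68; q_2* = 20 + 0.4·64/2 = 32.8.
Expenditure on q_2: 2·32.8 = 65.6; share = 0.4.

share on q_2 = 0.4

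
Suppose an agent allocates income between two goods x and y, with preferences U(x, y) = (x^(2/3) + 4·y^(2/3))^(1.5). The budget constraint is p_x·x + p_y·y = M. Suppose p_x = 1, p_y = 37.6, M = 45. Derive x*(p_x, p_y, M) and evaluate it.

MU_x ∝ x^(-1/3), MU_y ∝ 4·y^(-1/3), so MRS = (1/4)·(y/x)^(1/3) = p_x/p_y.
Solve for the ratio: y/x = [4·p_x/p_y]^(3).
Substitute y = (y/x)·x into the budget: x* = M/(p_x + p_y·(y/x)).
Numerically y/x = 0.001204, so x* = 45/(1 + 37.6·0.001204) = 43.0511.

x* = 43.0511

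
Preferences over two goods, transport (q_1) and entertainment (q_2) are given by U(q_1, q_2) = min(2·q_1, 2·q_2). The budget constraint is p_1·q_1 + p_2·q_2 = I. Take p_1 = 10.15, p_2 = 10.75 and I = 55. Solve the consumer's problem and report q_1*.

With perfect complements, no substitution: consume in ratio q_1:q_2 = 2:2.
Budget: p_1·q_1 + p_2·q_1 = I, so (2·p_1 + 2·p_2)·q_1 = 2·I.
Demand: q_1*(p_1,p_2,I) = 2·I/(2·p_1 + 2·p_2), q_2* = 2·I/(2·p_1 + 2·p_2).
Here 2·10.15 + 2·10.75 = 41.8, giving q_1* = 2.6316.

q_1* = 2.6316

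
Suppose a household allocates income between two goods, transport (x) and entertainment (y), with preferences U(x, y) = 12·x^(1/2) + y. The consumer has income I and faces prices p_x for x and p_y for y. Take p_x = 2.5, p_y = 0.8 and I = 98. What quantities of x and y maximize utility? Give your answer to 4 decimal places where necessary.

Utility is quasi-linear in y; the FOC for x is 6/√x = p_x/p_y.
Solve: √x = 6·p_y/p_x, so x*(p_x,p_y) = (6·p_y/p_x)², and y* = (I − p_x·x*)/p_y.
Plugging in: x* = (6·0.8/2.5)² = 3.6864, y* = 110.98.

x* = 3.6864, y* = 110.98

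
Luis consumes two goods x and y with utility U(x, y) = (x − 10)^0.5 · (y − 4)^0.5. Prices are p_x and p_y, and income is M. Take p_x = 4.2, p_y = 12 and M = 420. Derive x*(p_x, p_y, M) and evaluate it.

Discretionary income = 420 − 10·4.2 − 4·12 = 330; x* = 10 + 0.5·330/4.2 = 49.2857.

x* = 49.2857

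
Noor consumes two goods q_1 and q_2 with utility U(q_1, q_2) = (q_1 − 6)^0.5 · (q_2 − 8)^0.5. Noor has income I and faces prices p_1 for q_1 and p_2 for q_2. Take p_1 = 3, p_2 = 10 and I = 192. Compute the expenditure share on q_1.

share on q_1 = 0.3385

MRS = (q_2−8)/(q_1−6). Tangency with p_1/p_2 gives q_2−8 = (p_1/p_2)·(q_1−6).
After buying the subsistence bundle (6, 8), a share 0.5 of the remaining income goes to q_1: q_1* = 6 + 0.5·(I − 6p_1 − 8p_2)/p_1.
Discretionary income = 192 − 6·3 − 8·10 = 94; q_1* = 6 + 0.5·94/3 = 21.6667; q_2* = 8 + 0.5·94/10 = 12.7.
Expenditure on q_1: 3·21.6667 = 65; share = 0.3385.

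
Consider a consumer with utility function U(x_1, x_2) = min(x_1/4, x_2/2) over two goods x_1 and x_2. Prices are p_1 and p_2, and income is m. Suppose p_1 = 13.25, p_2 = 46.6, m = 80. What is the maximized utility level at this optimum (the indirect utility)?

Leontief preferences: the optimum is at the kink where x_1/4 = x_2/2, i.e. x_2 = (1/2)·x_1.
Budget: p_1·x_1 + p_2·(1/2)·x_1 = m, so (4·p_1 + 2·p_2)·x_1 = 4·m.
Demand: x_1*(p_1,p_2,m) = 4·m/(4·p_1 + 2·p_2), x_2* = 2·m/(4·p_1 + 2·p_2).
Here 4·13.25 + 2·46.6 = 146.2, giving x_1* = 2.1888 and x_2* = 1.0944.
Utility at the optimum: U(2.1888, 1.0944) = 0.5472.

V = 0.5472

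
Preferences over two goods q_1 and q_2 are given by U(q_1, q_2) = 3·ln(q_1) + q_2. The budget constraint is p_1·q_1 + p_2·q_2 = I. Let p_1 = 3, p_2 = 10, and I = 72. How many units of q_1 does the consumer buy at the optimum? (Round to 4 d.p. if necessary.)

So q_1*(p_1,p_2) = 3·p_2/p_1, independent of income; and q_2* = (I − 3·p_2)/p_2.
At the given prices: q_1* = 3·10/3 = 10.

q_1* = 10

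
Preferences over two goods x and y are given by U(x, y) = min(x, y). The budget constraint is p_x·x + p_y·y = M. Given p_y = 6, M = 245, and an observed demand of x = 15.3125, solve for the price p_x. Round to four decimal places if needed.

p_x = 10

With perfect complements, no substitution: consume in ratio x:y = 1:1.
Budget: p_x·x + p_y·x = M, so (p_x + p_y)·x = M.
Demand: x*(p_x,p_y,M) = M/(p_x + p_y), y* = M/(p_x + p_y).
Set x* = 15.3125 in the demand function and solve for p_x: p_x = 10.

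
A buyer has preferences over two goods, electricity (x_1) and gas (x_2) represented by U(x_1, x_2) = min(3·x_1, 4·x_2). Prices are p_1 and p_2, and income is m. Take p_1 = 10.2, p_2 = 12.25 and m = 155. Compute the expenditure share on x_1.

share on x_1 = 0.5261

Leontief preferences: the optimum is at the kink where x_1/4 = x_2/3, i.e. x_2 = (3/4)·x_1.
Budget: p_1·x_1 + p_2·(3/4)·x_1 = m, so (4·p_1 + 3·p_2)·x_1 = 4·m.
Demand: x_1*(p_1,p_2,m) = 4·m/(4·p_1 + 3·p_2), x_2* = 3·m/(4·p_1 + 3·p_2).
Here 4·10.2 + 3·12.25 = 77.55, giving x_1* = 7.9948 and x_2* = 5.9961.
Expenditure on x_1: 10.2·7.9948 = 81.5474; share = 0.5261.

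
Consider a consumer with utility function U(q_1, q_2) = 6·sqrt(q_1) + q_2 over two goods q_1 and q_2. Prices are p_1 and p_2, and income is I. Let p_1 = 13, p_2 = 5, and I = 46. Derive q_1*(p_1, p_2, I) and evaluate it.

Utility is quasi-linear in q_2; the FOC for q_1 is 3/√q_1 = p_1/p_2.
Thus q_1* = (3·p_2/p_1)² — independent of I — with the rest of income spent on q_2.
Plugging in: q_1* = (3·5/13)² = 1.3314.

q_1* = 1.3314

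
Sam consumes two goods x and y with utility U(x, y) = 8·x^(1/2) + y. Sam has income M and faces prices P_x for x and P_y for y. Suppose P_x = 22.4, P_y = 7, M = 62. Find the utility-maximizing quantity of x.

x* = 1.5625

MU_x = 4/√x, MU_y = 1. Tangency: 4/√x = P_x/P_y.
Solve: √x = 4·P_y/P_x, so x*(P_x,P_y) = (4·P_y/P_x)², and y* = (M − P_x·x*)/P_y.
Plugging in: x* = (4·7/22.4)² = 1.5625.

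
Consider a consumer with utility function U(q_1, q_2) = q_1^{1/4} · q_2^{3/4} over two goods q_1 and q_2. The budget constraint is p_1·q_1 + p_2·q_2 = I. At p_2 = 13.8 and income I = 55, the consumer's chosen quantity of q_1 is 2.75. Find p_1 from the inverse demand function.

MU_q_1/MU_q_2 = (0.25·q_2)/(0.75·q_1); tangency sets this equal to p_1/p_2.
So 0.25·p_2·q_2 = 0.75·p_1·q_1; combined with the budget, a share 0.25 of income goes to q_1.
Demand: q_1*(p_1,p_2,I) = 0.25·I/p_1 and q_2* = 0.75·I/p_2.
Set q_1* = 2.75 in the demand function and solve for p_1: p_1 = 5.

p_1 = 5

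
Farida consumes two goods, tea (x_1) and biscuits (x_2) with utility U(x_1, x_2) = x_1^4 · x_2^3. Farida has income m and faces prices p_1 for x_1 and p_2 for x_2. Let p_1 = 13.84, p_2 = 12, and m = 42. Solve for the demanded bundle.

Demand: x_1*(p_1,p_2,m) = 4/7·m/p_1 and x_2* = 3/7·m/p_2.
At p_1=13.84, p_2=12, m=42: x_1* = 4/7·42/13.84 = 1.7341, x_2* = 1.5.

x_1* = 1.7341, x_2* = 1.5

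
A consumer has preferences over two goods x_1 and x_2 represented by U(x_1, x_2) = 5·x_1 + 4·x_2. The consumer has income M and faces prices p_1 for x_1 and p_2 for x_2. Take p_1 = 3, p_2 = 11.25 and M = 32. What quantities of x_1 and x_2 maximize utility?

Numerically: x_1* = 10.6667, x_2* = 0.

x_1* = 10.6667, x_2* = 0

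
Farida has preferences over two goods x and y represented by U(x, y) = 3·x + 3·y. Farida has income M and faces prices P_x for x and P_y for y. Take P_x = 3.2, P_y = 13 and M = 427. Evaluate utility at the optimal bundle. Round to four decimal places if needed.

V = 400.3125

Perfect substitutes: compare marginal utility per dollar. 3/P_x vs 3/P_y → 0.9375 vs 0.2308.
x gives more utility per dollar, so spend all income on x: x* = M/P_x, y* = 0.
Numerically: x* = 133.4375, y* = 0.
Utility at the optimum: U(133.4375, 0) = 400.3125.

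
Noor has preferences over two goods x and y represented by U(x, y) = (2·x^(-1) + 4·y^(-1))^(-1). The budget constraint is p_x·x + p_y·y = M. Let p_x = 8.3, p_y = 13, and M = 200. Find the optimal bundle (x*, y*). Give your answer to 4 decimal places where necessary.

MRS = MU_x/MU_y = (1/2)·(y/x)^(2). Set equal to p_x/p_y.
Solve for the ratio: y/x = [2·p_x/p_y]^(0.5).
With the ratio pinned down, the budget gives x* = M/(p_x + p_y·(y/x)) and y* = (y/x)·x*.
Numerically y/x = 1.13001, so x* = 200/(8.3 + 13·1.13001) = 8.6994 and y* = 1.13001·8.6994 = 9.8304.

x* = 8.6994, y* = 9.8304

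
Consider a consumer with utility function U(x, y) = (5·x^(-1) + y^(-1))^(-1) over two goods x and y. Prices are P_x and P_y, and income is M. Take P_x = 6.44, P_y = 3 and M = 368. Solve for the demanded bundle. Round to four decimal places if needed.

x* = 43.7798, y* = 28.6861

MU_x ∝ 5·x^(-2), MU_y ∝ y^(-2), so MRS = 5·(y/x)^(2) = P_x/P_y.
Solve for the ratio: y/x = [(1/5)·P_x/P_y]^(0.5).
Substitute y = (y/x)·x into the budget: x* = M/(P_x + P_y·(y/x)).
Numerically y/x = 0.655235, so x* = 368/(6.44 + 3·0.655235) = 43.7798 and y* = 0.655235·43.7798 = 28.6861.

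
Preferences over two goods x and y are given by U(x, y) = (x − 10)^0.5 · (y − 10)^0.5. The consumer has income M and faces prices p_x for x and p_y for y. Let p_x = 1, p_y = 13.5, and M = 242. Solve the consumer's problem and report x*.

x* = 58.5

This is Cobb-Douglas in (x−10, y−10): tangency gives 0.5·p_y·(y−10) = 0.5·p_x·(x−10).
Substituting into the budget: x* = 10 + 0.5·(M − 10·p_x − 10·p_y)/p_x, and y* = 10 + 0.5·(…)/p_y.
Discretionary income = 242 − 10·1 − 10·13.5 = 97; x* = 10 + 0.5·97/1 = 58.5.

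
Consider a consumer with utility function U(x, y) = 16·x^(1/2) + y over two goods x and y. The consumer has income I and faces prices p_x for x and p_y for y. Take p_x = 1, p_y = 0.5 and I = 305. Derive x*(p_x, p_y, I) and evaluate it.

x* = 16

Set MRS = p_x/p_y: 8·x^(−1/2) = p_x/p_y.
Solve: √x = 8·p_y/p_x, so x*(p_x,p_y) = (8·p_y/p_x)², and y* = (I − p_x·x*)/p_y.
Plugging in: x* = (8·0.5/1)² = 16.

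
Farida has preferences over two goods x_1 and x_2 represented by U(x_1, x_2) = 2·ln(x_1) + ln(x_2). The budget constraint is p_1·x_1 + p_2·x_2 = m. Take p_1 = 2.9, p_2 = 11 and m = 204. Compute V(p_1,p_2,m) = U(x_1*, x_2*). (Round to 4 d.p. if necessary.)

The MRS is 2·x_2/x_1. Set MRS = p_1/p_2.
So 2·p_2·x_2 = p_1·x_1; combined with the budget, a share 2/3 of income goes to x_1.
Demand: x_1*(p_1,p_2,m) = 2/3·m/p_1 and x_2* = 1/3·m/p_2.
At p_1=2.9, p_2=11, m=204: x_1* = 2/3·204/2.9 = 46.8966, x_2* = 6.1818.
Utility at the optimum: U(46.8966, 6.1818) = 9.5175.

V = 9.5175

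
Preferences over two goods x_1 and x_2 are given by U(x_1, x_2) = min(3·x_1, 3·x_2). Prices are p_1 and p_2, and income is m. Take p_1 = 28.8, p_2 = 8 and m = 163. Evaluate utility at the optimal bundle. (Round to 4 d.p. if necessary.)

V = 13.288

With perfect complements, no substitution: consume in ratio x_1:x_2 = 3:3.
Budget: p_1·x_1 + p_2·x_1 = m, so (3·p_1 + 3·p_2)·x_1 = 3·m.
Demand: x_1*(p_1,p_2,m) = 3·m/(3·p_1 + 3·p_2), x_2* = 3·m/(3·p_1 + 3·p_2).
Here 3·28.8 + 3·8 = 110.4, giving x_1* = 4.4293 and x_2* = 4.4293.
Utility at the optimum: U(4.4293, 4.4293) = 13.288.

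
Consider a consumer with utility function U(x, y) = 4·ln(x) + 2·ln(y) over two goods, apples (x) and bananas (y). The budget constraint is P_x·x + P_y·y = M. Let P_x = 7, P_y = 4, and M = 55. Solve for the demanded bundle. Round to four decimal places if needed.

MU_x/MU_y = (4·y)/(2·x); tangency sets this equal to P_x/P_y.
Rearranging, P_y·y = (1/2)·P_x·x. Substituting into the budget gives P_x·x·(1 + (1/2)) = M.
Demand: x*(P_x,P_y,M) = 2/3·M/P_x and y* = 1/3·M/P_y.
At P_x=7, P_y=4, M=55: x* = 2/3·55/7 = 5.2381, y* = 4.5833.

x* = 5.2381, y* = 4.5833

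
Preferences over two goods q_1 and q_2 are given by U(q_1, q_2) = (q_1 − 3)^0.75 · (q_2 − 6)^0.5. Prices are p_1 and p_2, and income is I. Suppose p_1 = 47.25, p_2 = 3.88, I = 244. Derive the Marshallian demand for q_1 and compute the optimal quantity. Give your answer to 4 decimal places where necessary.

MRS = (3/2)·(q_2−6)/(q_1−3). Tangency with p_1/p_2 gives q_2−6 = (2/3)·(p_1/p_2)·(q_1−3).
Substituting into the budget: q_1* = 3 + 0.6·(I − 3·p_1 − 6·p_2)/p_1, and q_2* = 6 + 0.4·(…)/p_2.
Discretionary income = 244 − 3·47.25 − 6·3.88 = 78.97; q_1* = 3 + 0.6·78.97/47.25 = 4.0028.

q_1* = 4.0028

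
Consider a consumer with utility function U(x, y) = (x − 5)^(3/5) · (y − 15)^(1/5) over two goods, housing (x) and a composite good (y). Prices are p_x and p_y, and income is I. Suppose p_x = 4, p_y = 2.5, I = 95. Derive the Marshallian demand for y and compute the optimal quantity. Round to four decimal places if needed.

This is Cobb-Douglas in (x−5, y−15): tangency gives 0.6·p_y·(y−15) = 0.2·p_x·(x−5).
Substituting into the budget: x* = 5 + 0.75·(I − 5·p_x − 15·p_y)/p_x, and y* = 15 + 0.25·(…)/p_y.
Discretionary income = 95 − 5·4 − 15·2.5 = 37.5; y* = 15 + 0.25·37.5/2.5 = 18.75.

y* = 18.75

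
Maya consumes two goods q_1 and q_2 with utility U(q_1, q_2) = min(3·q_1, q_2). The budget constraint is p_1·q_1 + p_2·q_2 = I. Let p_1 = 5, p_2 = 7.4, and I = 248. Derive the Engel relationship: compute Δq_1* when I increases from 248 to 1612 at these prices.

Δq_1* = 50.1471

Demand: q_1*(p_1,p_2,I) = I/(p_1 + 3·p_2), q_2* = 3·I/(p_1 + 3·p_2).
Here 5 + 3·7.4 = 27.2, giving q_1* = 9.1176.
At I' = 1612: q_1* = 59.2647. Change: 59.2647 − 9.1176 = 50.1471.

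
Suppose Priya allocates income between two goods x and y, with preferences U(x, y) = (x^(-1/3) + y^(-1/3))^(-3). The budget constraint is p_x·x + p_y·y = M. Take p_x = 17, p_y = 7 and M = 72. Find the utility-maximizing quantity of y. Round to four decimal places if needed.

With the ratio pinned down, the budget gives x* = M/(p_x + p_y·(y/x)) and y* = (y/x)·x*.
Numerically y/x = 1.945419, so x* = 72/(17 + 7·1.945419) = 2.3516 and y* = 1.945419·2.3516 = 4.5748.

y* = 4.5748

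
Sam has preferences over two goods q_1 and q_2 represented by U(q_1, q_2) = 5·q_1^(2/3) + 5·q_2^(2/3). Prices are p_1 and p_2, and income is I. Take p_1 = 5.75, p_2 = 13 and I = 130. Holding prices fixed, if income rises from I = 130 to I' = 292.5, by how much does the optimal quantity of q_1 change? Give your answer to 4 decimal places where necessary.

Δq_1* = 23.6367

From the CES first-order condition, (q_2/q_1)^(1/3) = p_1/p_2.
Solve for the ratio: q_2/q_1 = [p_1/p_2]^(3).
Substitute q_2 = (q_2/q_1)·q_1 into the budget: q_1* = I/(p_1 + p_2·(q_2/q_1)).
Numerically q_2/q_1 = 0.086531, so q_1* = 130/(5.75 + 13·0.086531) = 18.9093.
At I' = 292.5: q_1* = 42.546. Change: 42.546 − 18.9093 = 23.6367.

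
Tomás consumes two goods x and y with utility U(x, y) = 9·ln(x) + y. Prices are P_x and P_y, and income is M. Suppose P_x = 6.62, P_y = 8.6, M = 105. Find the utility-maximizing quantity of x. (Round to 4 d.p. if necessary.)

x* = 11.6918

Set MRS = P_x/P_y: (9/x)/1 = P_x/P_y.
So x*(P_x,P_y) = 9·P_y/P_x, independent of income; and y* = (M − 9·P_y)/P_y.
At the given prices: x* = 9·8.6/6.62 = 11.6918.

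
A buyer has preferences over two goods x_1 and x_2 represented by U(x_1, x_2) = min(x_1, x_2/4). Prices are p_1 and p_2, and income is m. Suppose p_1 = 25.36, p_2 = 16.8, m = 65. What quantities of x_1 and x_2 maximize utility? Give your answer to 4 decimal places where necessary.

x_1* = 0.7022, x_2* = 2.809

With perfect complements, no substitution: consume in ratio x_1:x_2 = 1:4.
Budget: p_1·x_1 + p_2·4·x_1 = m, so (p_1 + 4·p_2)·x_1 = m.
Demand: x_1*(p_1,p_2,m) = m/(p_1 + 4·p_2), x_2* = 4·m/(p_1 + 4·p_2).
Here 25.36 + 4·16.8 = 92.56, giving x_1* = 0.7022 and x_2* = 2.809.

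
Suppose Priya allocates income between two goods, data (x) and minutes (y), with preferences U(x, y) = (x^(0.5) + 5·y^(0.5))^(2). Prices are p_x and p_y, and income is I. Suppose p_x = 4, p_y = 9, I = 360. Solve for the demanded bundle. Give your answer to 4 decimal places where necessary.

MU_x ∝ x^(-0.5), MU_y ∝ 5·y^(-0.5), so MRS = (1/5)·(y/x)^(0.5) = p_x/p_y.
Hence y/x = (5·p_x/p_y)^(1/(0.5)), i.e. raised to the 2 power.
Substitute y = (y/x)·x into the budget: x* = I/(p_x + p_y·(y/x)).
Numerically y/x = 4.938272, so x* = 360/(4 + 9·4.938272) = 7.4312 and y* = 4.938272·7.4312 = 36.6972.

x* = 7.4312, y* = 36.6972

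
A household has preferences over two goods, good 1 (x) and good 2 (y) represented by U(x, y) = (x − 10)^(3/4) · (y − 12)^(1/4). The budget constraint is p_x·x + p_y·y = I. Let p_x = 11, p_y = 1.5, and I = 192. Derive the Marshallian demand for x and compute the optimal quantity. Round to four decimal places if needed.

Substituting into the budget: x* = 10 + 0.75·(I − 10·p_x − 12·p_y)/p_x, and y* = 12 + 0.25·(…)/p_y.
Discretionary income = 192 − 10·11 − 12·1.5 = 64; x* = 10 + 0.75·64/11 = 14.3636.

x* = 14.3636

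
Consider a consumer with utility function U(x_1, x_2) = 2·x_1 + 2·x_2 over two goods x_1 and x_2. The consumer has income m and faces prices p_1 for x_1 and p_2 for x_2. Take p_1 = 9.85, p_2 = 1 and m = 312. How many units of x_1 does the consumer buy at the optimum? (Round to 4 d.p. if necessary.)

x_1* = 0

Perfect substitutes: compare marginal utility per dollar. 2/p_1 vs 2/p_2 → 0.203 vs 2.
x_2 gives more utility per dollar, so spend all income on x_2: x_2* = m/p_2, x_1* = 0.
Numerically: x_1* = 0, x_2* = 312.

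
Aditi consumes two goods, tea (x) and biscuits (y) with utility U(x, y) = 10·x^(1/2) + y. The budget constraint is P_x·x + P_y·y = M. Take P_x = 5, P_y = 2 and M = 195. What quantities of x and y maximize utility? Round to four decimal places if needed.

x* = 4, y* = 87.5

Utility is quasi-linear in y; the FOC for x is 5/√x = P_x/P_y.
Thus x* = (5·P_y/P_x)² — independent of M — with the rest of income spent on y.
Plugging in: x* = (5·2/5)² = 4, y* = 87.5.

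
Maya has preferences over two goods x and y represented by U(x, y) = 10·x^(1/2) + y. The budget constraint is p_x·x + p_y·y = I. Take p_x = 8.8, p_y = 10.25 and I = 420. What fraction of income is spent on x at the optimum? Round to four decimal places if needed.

MU_x = 5/√x, MU_y = 1. Tangency: 5/√x = p_x/p_y.
Thus x* = (5·p_y/p_x)² — independent of I — with the rest of income spent on y.
Plugging in: x* = (5·10.25/8.8)² = 33.9174, y* = 11.8563.
Expenditure on x: 8.8·33.9174 = 298.473; share = 0.7107.

share on x = 0.7107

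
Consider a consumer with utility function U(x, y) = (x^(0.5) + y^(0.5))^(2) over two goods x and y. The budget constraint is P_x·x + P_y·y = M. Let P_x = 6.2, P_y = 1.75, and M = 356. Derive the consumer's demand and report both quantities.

MRS = MU_x/MU_y = (y/x)^(0.5). Set equal to P_x/P_y.
Hence y/x = (P_x/P_y)^(1/(0.5)), i.e. raised to the 2 power.
Substitute y = (y/x)·x into the budget: x* = M/(P_x + P_y·(y/x)).
Numerically y/x = 12.551837, so x* = 356/(6.2 + 1.75·12.551837) = 12.6395 and y* = 12.551837·12.6395 = 158.6487.

x* = 12.6395, y* = 158.6487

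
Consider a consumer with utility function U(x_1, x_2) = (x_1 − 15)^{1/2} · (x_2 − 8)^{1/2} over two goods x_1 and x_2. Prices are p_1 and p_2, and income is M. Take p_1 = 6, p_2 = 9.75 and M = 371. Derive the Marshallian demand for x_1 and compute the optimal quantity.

x_1* = 31.9167

MRS = (x_2−8)/(x_1−15). Tangency with p_1/p_2 gives x_2−8 = (p_1/p_2)·(x_1−15).
Substituting into the budget: x_1* = 15 + 0.5·(M − 15·p_1 − 8·p_2)/p_1, and x_2* = 8 + 0.5·(…)/p_2.
Discretionary income = 371 − 15·6 − 8·9.75 = 203; x_1* = 15 + 0.5·203/6 = 31.9167.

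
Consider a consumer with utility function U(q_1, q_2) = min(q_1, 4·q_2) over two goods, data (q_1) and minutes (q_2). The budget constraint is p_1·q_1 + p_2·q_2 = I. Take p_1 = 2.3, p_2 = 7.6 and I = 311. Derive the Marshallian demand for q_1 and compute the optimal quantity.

q_1* = 74.0476

With perfect complements, no substitution: consume in ratio q_1:q_2 = 4:1.
Budget: p_1·q_1 + p_2·(1/4)·q_1 = I, so (4·p_1 + p_2)·q_1 = 4·I.
Demand: q_1*(p_1,p_2,I) = 4·I/(4·p_1 + p_2), q_2* = I/(4·p_1 + p_2).
Here 4·2.3 + 7.6 = 16.8, giving q_1* = 74.0476.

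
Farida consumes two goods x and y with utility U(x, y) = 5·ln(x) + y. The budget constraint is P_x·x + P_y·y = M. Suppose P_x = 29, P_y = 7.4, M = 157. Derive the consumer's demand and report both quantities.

x* = 1.2759, y* = 16.2162

MU_x = 5/x, MU_y = 1. Tangency: 5/x = P_x/P_y.
So x*(P_x,P_y) = 5·P_y/P_x, independent of income; and y* = (M − 5·P_y)/P_y.
At the given prices: x* = 5·7.4/29 = 1.2759, and y* = 16.2162.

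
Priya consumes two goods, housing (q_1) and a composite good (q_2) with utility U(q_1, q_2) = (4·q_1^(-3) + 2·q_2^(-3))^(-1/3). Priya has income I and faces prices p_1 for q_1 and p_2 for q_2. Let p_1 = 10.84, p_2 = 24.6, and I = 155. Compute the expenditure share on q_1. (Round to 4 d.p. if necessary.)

MRS = MU_q_1/MU_q_2 = 2·(q_2/q_1)^(4). Set equal to p_1/p_2.
Solve for the ratio: q_2/q_1 = [(1/2)·p_1/p_2]^(0.25).
With the ratio pinned down, the budget gives q_1* = I/(p_1 + p_2·(q_2/q_1)) and q_2* = (q_2/q_1)·q_1*.
Numerically q_2/q_1 = 0.685119, so q_1* = 155/(10.84 + 24.6·0.685119) = 5.5969 and q_2* = 0.685119·5.5969 = 3.8345.
Expenditure on q_1: 10.84·5.5969 = 60.6703; share = 0.3914.

share on q_1 = 0.3914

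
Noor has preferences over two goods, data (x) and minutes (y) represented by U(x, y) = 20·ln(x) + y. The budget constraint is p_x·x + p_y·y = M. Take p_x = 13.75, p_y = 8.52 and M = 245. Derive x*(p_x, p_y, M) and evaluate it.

x* = 12.3927

MU_x = 20/x, MU_y = 1. Tangency: 20/x = p_x/p_y.
So x*(p_x,p_y) = 20·p_y/p_x, independent of income; and y* = (M − 20·p_y)/p_y.
At the given prices: x* = 20·8.52/13.75 = 12.3927.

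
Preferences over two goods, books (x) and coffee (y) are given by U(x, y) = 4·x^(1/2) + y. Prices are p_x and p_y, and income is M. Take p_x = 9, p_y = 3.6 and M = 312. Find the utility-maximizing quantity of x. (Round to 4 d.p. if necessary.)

Solve: √x = 2·p_y/p_x, so x*(p_x,p_y) = (2·p_y/p_x)², and y* = (M − p_x·x*)/p_y.
Plugging in: x* = (2·3.6/9)² = 0.64.

x* = 0.64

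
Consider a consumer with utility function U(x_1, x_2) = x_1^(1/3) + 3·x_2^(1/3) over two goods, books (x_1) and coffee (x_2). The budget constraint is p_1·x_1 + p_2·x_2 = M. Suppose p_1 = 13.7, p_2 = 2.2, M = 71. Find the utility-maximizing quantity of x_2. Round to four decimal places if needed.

x_2* = 29.962

From the CES first-order condition, (1/3)·(x_2/x_1)^(2/3) = p_1/p_2.
Solve for the ratio: x_2/x_1 = [3·p_1/p_2]^(1.5).
With the ratio pinned down, the budget gives x_1* = M/(p_1 + p_2·(x_2/x_1)) and x_2* = (x_2/x_1)·x_1*.
Numerically x_2/x_1 = 80.747431, so x_1* = 71/(13.7 + 2.2·80.747431) = 0.3711 and x_2* = 80.747431·0.3711 = 29.962.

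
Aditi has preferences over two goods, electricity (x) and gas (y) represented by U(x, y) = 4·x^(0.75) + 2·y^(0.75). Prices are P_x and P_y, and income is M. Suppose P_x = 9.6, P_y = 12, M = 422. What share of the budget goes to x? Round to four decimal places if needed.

share on x = 0.969

Numerically y/x = 0.0256, so x* = 422/(9.6 + 12·0.0256) = 42.5953 and y* = 0.0256·42.5953 = 1.0904.
Expenditure on x: 9.6·42.5953 = 408.9147; share = 0.969.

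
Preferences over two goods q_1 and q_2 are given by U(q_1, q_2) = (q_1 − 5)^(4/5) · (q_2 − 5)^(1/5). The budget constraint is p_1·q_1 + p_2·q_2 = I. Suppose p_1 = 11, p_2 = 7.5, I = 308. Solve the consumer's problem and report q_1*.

q_1* = 20.6727

Let q_1' = q_1−5, q_2' = q_2−5. MRS = 4·q_2'/q_1' = p_1/p_2.
After buying the subsistence bundle (5, 5), a share 0.8 of the remaining income goes to q_1: q_1* = 5 + 0.8·(I − 5p_1 − 5p_2)/p_1.
Discretionary income = 308 − 5·11 − 5·7.5 = 215.5; q_1* = 5 + 0.8·215.5/11 = 20.6727.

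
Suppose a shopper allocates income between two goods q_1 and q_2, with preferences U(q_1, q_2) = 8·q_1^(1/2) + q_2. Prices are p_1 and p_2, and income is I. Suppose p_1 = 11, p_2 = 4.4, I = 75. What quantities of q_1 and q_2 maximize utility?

Thus q_1* = (4·p_2/p_1)² — independent of I — with the rest of income spent on q_2.
Plugging in: q_1* = (4·4.4/11)² = 2.56, q_2* = 10.6455.

q_1* = 2.56, q_2* = 10.6455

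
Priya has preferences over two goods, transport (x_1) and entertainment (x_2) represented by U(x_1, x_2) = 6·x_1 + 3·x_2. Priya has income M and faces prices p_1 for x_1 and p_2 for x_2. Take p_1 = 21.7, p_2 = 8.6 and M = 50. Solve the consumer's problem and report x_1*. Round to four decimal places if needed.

Linear utility — the consumer picks whichever good has higher MU/price: 6/21.7 = 0.2765 vs 3/8.6 = 0.3488.
x_2 gives more utility per dollar, so spend all income on x_2: x_2* = M/p_2, x_1* = 0.
Numerically: x_1* = 0, x_2* = 5.814.

x_1* = 0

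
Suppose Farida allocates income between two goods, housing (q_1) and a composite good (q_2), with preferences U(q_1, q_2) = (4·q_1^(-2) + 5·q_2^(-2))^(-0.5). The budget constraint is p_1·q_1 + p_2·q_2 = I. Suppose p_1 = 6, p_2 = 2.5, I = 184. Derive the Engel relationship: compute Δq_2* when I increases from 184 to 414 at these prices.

From the CES first-order condition, (4/5)·(q_2/q_1)^(3) = p_1/p_2.
Solve for the ratio: q_2/q_1 = [(5/4)·p_1/p_2]^(1/3).
With the ratio pinned down, the budget gives q_1* = I/(p_1 + p_2·(q_2/q_1)) and q_2* = (q_2/q_1)·q_1*.
Numerically q_2/q_1 = 1.44225, so q_1* = 184/(6 + 2.5·1.44225) = 19.1554 and q_2* = 1.44225·19.1554 = 27.6269.
At I' = 414: q_2* = 62.1606. Change: 62.1606 − 27.6269 = 34.5337.

Δq_2* = 34.5337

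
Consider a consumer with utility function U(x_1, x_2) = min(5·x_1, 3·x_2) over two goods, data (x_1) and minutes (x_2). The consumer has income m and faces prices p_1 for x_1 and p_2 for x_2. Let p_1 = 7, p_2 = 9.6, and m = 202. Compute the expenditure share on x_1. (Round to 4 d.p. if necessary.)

share on x_1 = 0.3043

With perfect complements, no substitution: consume in ratio x_1:x_2 = 3:5.
Budget: p_1·x_1 + p_2·(5/3)·x_1 = m, so (3·p_1 + 5·p_2)·x_1 = 3·m.
Demand: x_1*(p_1,p_2,m) = 3·m/(3·p_1 + 5·p_2), x_2* = 5·m/(3·p_1 + 5·p_2).
Here 3·7 + 5·9.6 = 69, giving x_1* = 8.7826 and x_2* = 14.6377.
Expenditure on x_1: 7·8.7826 = 61.4783; share = 0.3043.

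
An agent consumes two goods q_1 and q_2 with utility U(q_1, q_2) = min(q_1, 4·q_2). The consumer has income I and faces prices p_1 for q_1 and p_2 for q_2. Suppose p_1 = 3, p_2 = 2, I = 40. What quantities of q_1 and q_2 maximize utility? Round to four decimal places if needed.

With perfect complements, no substitution: consume in ratio q_1:q_2 = 4:1.
Budget: p_1·q_1 + p_2·(1/4)·q_1 = I, so (4·p_1 + p_2)·q_1 = 4·I.
Demand: q_1*(p_1,p_2,I) = 4·I/(4·p_1 + p_2), q_2* = I/(4·p_1 + p_2).
Here 4·3 + 2 = 14, giving q_1* = 11.4286 and q_2* = 2.8571.

q_1* = 11.4286, q_2* = 2.8571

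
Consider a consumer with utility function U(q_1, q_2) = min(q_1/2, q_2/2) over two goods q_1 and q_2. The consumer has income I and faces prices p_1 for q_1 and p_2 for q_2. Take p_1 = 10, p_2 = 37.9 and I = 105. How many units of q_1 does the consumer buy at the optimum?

q_1* = 2.1921

Leontief preferences: the optimum is at the kink where q_1/2 = q_2/2, i.e. q_2 = q_1.
Budget: p_1·q_1 + p_2·q_1 = I, so (2·p_1 + 2·p_2)·q_1 = 2·I.
Demand: q_1*(p_1,p_2,I) = 2·I/(2·p_1 + 2·p_2), q_2* = 2·I/(2·p_1 + 2·p_2).
Here 2·10 + 2·37.9 = 95.8, giving q_1* = 2.1921.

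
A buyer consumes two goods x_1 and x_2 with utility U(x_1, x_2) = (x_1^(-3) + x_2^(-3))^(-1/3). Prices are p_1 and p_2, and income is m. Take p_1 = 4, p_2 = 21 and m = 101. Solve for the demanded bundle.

Substitute x_2 = (x_2/x_1)·x_1 into the budget: x_1* = m/(p_1 + p_2·(x_2/x_1)).
Numerically x_2/x_1 = 0.660633, so x_1* = 101/(4 + 21·0.660633) = 5.6509 and x_2* = 0.660633·5.6509 = 3.7332.

x_1* = 5.6509, x_2* = 3.7332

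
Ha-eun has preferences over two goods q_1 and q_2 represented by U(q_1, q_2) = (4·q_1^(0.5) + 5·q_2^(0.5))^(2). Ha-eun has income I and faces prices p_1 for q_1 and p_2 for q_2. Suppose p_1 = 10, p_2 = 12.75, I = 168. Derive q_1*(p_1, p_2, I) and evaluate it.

q_1* = 7.5489

From the CES first-order condition, (4/5)·(q_2/q_1)^(0.5) = p_1/p_2.
Hence q_2/q_1 = ((5/4)·p_1/p_2)^(1/(0.5)), i.e. raised to the 2 power.
Substitute q_2 = (q_2/q_1)·q_1 into the budget: q_1* = I/(p_1 + p_2·(q_2/q_1)).
Numerically q_2/q_1 = 0.961169, so q_1* = 168/(10 + 12.75·0.961169) = 7.5489.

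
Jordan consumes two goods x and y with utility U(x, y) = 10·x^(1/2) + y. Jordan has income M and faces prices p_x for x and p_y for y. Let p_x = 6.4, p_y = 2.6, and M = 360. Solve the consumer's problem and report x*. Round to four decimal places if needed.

x* = 4.126

Thus x* = (5·p_y/p_x)² — independent of M — with the rest of income spent on y.
Plugging in: x* = (5·2.6/6.4)² = 4.126.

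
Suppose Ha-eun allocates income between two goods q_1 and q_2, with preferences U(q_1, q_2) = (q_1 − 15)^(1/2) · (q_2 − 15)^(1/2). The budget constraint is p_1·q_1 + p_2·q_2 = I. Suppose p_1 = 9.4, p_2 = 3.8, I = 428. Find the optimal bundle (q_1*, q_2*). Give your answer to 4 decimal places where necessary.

q_1* = 27.234, q_2* = 45.2632

MRS = (q_2−15)/(q_1−15). Tangency with p_1/p_2 gives q_2−15 = (p_1/p_2)·(q_1−15).
After buying the subsistence bundle (15, 15), a share 0.5 of the remaining income goes to q_1: q_1* = 15 + 0.5·(I − 15p_1 − 15p_2)/p_1.
Discretionary income = 428 − 15·9.4 − 15·3.8 = 230; q_1* = 15 + 0.5·230/9.4 = 27.234; q_2* = 15 + 0.5·230/3.8 = 45.2632.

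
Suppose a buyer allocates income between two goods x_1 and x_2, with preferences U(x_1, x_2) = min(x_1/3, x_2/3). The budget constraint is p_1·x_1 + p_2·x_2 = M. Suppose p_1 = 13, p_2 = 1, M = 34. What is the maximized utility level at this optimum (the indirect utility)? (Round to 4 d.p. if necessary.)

With perfect complements, no substitution: consume in ratio x_1:x_2 = 3:3.
Budget: p_1·x_1 + p_2·x_1 = M, so (3·p_1 + 3·p_2)·x_1 = 3·M.
Demand: x_1*(p_1,p_2,M) = 3·M/(3·p_1 + 3·p_2), x_2* = 3·M/(3·p_1 + 3·p_2).
Here 3·13 + 3·1 = 42, giving x_1* = 2.4286 and x_2* = 2.4286.
Utility at the optimum: U(2.4286, 2.4286) = 0.8095.

V = 0.8095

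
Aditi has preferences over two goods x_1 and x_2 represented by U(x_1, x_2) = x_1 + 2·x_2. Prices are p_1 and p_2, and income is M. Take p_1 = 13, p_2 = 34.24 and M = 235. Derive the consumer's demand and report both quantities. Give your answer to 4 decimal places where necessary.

Numerically: x_1* = 18.0769, x_2* = 0.

x_1* = 18.0769, x_2* = 0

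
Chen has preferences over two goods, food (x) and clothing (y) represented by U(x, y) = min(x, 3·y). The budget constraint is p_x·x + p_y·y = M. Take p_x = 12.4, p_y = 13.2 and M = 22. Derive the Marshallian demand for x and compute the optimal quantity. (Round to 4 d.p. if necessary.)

Here 3·12.4 + 13.2 = 50.4, giving x* = 1.3095.

x* = 1.3095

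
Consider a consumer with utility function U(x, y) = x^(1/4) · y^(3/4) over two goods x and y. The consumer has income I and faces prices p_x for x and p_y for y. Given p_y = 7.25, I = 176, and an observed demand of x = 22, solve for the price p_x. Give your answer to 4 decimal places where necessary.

p_x = 2

Tangency: MRS = (1/3)·y/x = p_x/p_y.
Rearranging, p_y·y = 3·p_x·x. Substituting into the budget gives p_x·x·(1 + 3) = I.
Demand: x*(p_x,p_y,I) = 0.25·I/p_x and y* = 0.75·I/p_y.
Set x* = 22 in the demand function and solve for p_x: p_x = 2.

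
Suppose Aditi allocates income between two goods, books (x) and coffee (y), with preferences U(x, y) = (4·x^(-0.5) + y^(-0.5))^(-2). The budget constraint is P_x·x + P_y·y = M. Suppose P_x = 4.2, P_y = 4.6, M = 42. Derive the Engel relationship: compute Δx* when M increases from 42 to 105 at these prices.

MU_x ∝ 4·x^(-1.5), MU_y ∝ y^(-1.5), so MRS = 4·(y/x)^(1.5) = P_x/P_y.
Hence y/x = ((1/4)·P_x/P_y)^(1/(1.5)), i.e. raised to the 2/3 power.
Substitute y = (y/x)·x into the budget: x* = M/(P_x + P_y·(y/x)).
Numerically y/x = 0.373497, so x* = 42/(4.2 + 4.6·0.373497) = 7.0969.
At M' = 105: x* = 17.7422. Change: 17.7422 − 7.0969 = 10.6453.

Δx* = 10.6453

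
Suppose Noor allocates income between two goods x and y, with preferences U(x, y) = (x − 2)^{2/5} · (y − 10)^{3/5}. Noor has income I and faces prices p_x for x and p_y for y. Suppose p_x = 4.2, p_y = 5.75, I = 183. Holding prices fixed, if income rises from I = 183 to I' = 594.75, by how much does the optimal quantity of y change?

MRS = (2/3)·(y−10)/(x−2). Tangency with p_x/p_y gives y−10 = (3/2)·(p_x/p_y)·(x−2).
After buying the subsistence bundle (2, 10), a share 0.4 of the remaining income goes to x: x* = 2 + 0.4·(I − 2p_x − 10p_y)/p_x.
Discretionary income = 183 − 2·4.2 − 10·5.75 = 117.1; y* = 10 + 0.6·117.1/5.75 = 22.2191.
At I' = 594.75: y* = 65.1843. Change: 65.1843 − 22.2191 = 42.9652.

Δy* = 42.9652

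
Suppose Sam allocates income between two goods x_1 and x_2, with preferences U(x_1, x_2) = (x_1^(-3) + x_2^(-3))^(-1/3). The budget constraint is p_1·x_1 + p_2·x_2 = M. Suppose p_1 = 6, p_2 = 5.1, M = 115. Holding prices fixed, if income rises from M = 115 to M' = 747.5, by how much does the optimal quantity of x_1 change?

Substitute x_2 = (x_2/x_1)·x_1 into the budget: x_1* = M/(p_1 + p_2·(x_2/x_1)).
Numerically x_2/x_1 = 1.041466, so x_1* = 115/(6 + 5.1·1.041466) = 10.1667.
At M' = 747.5: x_1* = 66.0833. Change: 66.0833 − 10.1667 = 55.9167.

Δx_1* = 55.9167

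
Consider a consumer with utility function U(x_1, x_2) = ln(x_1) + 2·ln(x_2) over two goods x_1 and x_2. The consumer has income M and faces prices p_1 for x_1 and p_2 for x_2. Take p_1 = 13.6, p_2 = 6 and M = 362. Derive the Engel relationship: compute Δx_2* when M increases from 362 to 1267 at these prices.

The MRS is (1/2)·x_2/x_1. Set MRS = p_1/p_2.
Rearranging, p_2·x_2 = 2·p_1·x_1. Substituting into the budget gives p_1·x_1·(1 + 2) = M.
Demand: x_1*(p_1,p_2,M) = 1/3·M/p_1 and x_2* = 2/3·M/p_2.
At p_1=13.6, p_2=6, M=362: x_2* = 2/3·362/6 = 40.2222.
At M' = 1267: x_2* = 140.7778. Change: 140.7778 − 40.2222 = 100.5556.

Δx_2* = 100.5556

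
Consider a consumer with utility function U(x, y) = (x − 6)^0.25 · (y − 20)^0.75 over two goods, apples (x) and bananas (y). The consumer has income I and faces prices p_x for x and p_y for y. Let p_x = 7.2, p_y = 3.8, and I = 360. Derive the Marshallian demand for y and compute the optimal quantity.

MRS = (1/3)·(y−20)/(x−6). Tangency with p_x/p_y gives y−20 = 3·(p_x/p_y)·(x−6).
Substituting into the budget: x* = 6 + 0.25·(I − 6·p_x − 20·p_y)/p_x, and y* = 20 + 0.75·(…)/p_y.
Discretionary income = 360 − 6·7.2 − 20·3.8 = 240.8; y* = 20 + 0.75·240.8/3.8 = 67.5263.

y* = 67.5263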